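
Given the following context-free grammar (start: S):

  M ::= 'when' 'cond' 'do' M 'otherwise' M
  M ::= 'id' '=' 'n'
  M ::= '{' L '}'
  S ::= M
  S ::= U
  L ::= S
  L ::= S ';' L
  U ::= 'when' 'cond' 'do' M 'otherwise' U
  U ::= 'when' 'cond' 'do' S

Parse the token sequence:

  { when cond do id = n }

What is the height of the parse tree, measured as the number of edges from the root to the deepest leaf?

7

[S [M { [L [S [U when cond do [S [M id = n]]]]] }]]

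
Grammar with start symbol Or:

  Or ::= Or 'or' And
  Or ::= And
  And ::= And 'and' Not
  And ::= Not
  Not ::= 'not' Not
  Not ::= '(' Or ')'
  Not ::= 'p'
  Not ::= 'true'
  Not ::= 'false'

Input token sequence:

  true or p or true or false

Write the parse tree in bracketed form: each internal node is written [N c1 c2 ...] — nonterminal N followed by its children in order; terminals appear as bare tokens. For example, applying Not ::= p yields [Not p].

[Or [Or [Or [Or [And [Not true]]] or [And [Not p]]] or [And [Not true]]] or [And [Not false]]]

Or
Or or And
Or or And or And
Or or And or And or And
And or And or And or And
Not or And or And or And
true or And or And or And
true or Not or And or And
true or p or And or And
true or p or Not or And
true or p or true or And
true or p or true or Not
true or p or true or false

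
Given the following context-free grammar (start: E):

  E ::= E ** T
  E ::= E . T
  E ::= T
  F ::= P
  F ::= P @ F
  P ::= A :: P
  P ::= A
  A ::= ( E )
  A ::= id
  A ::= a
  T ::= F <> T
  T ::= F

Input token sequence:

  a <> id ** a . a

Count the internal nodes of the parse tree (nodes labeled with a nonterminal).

19

[E [E [E [T [F [P [A a]]] <> [T [F [P [A id]]]]]] ** [T [F [P [A a]]]]] . [T [F [P [A a]]]]]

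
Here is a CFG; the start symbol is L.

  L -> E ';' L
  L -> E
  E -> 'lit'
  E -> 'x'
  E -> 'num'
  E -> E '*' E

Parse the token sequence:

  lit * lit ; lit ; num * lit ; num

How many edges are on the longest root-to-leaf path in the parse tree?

[L [E [E lit] * [E lit]] ; [L [E lit] ; [L [E [E num] * [E lit]] ; [L [E num]]]]]

5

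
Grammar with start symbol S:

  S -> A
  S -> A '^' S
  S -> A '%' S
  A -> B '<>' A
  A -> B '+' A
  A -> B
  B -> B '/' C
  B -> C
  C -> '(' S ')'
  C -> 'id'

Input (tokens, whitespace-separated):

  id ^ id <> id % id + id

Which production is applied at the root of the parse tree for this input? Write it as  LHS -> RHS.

S -> A '^' S

[S [A [B [C id]]] ^ [S [A [B [C id]] <> [A [B [C id]]]] % [S [A [B [C id]] + [A [B [C id]]]]]]]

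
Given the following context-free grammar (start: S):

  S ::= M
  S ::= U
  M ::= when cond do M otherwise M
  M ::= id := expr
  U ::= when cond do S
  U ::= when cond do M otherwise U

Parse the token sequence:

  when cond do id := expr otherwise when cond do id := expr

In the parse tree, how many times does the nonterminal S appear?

[S [U when cond do [M id := expr] otherwise [U when cond do [S [M id := expr]]]]]

2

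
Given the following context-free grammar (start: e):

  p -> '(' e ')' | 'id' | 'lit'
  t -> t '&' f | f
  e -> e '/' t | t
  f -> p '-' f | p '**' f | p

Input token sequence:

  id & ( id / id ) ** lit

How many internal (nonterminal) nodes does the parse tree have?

17

[e [t [t [f [p id]]] & [f [p ( [e [e [t [f [p id]]]] / [t [f [p id]]]] )] ** [f [p lit]]]]]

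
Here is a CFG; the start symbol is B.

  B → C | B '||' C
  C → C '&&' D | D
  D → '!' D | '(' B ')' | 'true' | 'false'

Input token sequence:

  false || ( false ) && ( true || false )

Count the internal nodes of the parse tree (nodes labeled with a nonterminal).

[B [B [C [D false]]] || [C [C [D ( [B [C [D false]]] )]] && [D ( [B [B [C [D true]]] || [C [D false]]] )]]]

17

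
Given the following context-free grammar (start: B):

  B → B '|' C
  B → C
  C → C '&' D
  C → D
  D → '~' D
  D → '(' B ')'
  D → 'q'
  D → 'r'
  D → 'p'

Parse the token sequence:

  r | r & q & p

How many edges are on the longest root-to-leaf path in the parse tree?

5

[B [B [C [D r]]] | [C [C [C [D r]] & [D q]] & [D p]]]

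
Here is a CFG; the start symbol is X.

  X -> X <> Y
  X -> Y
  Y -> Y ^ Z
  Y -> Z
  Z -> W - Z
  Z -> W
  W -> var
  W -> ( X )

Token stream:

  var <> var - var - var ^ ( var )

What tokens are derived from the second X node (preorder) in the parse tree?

[X [X [Y [Z [W var]]]] <> [Y [Y [Z [W var] - [Z [W var] - [Z [W var]]]]] ^ [Z [W ( [X [Y [Z [W var]]]] )]]]]

var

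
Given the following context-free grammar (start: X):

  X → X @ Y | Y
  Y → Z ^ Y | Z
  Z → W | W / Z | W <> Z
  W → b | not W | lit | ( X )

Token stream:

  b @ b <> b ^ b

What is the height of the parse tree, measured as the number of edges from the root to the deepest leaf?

5

[X [X [Y [Z [W b]]]] @ [Y [Z [W b] <> [Z [W b]]] ^ [Y [Z [W b]]]]]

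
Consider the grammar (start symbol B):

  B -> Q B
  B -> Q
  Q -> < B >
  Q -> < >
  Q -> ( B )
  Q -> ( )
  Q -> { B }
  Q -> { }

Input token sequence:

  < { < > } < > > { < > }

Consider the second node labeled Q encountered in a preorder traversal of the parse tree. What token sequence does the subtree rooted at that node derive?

[B [Q < [B [Q { [B [Q < >]] }] [B [Q < >]]] >] [B [Q { [B [Q < >]] }]]]

{ < > }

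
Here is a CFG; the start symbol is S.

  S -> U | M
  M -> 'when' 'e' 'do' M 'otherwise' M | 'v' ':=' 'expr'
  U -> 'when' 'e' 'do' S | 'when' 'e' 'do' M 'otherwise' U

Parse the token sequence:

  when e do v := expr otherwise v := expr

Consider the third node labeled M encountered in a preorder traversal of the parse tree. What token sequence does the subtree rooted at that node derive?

v := expr

[S [M when e do [M v := expr] otherwise [M v := expr]]]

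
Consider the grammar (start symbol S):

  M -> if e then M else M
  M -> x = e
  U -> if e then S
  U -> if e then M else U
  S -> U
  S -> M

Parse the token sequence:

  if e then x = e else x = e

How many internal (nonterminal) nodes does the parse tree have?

4

[S [M if e then [M x = e] else [M x = e]]]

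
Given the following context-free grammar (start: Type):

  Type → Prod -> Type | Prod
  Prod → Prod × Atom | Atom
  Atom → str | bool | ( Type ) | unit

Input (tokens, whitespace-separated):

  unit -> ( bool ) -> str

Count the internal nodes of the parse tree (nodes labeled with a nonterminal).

[Type [Prod [Atom unit]] -> [Type [Prod [Atom ( [Type [Prod [Atom bool]]] )]] -> [Type [Prod [Atom str]]]]]

12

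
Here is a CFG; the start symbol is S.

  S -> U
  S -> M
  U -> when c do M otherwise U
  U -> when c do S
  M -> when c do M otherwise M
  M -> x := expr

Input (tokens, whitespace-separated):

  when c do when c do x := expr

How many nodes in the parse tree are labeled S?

3

[S [U when c do [S [U when c do [S [M x := expr]]]]]]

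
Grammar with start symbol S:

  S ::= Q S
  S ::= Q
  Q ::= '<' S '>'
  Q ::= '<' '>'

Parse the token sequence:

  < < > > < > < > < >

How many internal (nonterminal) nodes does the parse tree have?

[S [Q < [S [Q < >]] >] [S [Q < >] [S [Q < >] [S [Q < >]]]]]

10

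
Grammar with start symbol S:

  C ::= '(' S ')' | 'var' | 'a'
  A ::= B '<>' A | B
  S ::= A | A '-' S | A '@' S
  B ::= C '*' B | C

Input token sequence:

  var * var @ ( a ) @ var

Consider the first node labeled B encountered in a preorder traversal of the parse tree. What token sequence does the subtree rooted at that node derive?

var * var

[S [A [B [C var] * [B [C var]]]] @ [S [A [B [C ( [S [A [B [C a]]]] )]]] @ [S [A [B [C var]]]]]]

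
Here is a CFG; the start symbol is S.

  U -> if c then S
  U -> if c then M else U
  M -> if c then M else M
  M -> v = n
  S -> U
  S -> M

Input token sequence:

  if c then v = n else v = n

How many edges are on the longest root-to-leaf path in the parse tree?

3

[S [M if c then [M v = n] else [M v = n]]]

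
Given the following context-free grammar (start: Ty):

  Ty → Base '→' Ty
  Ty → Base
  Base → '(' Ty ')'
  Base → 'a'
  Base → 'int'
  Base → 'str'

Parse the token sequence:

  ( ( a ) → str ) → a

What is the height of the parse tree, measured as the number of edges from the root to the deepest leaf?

[Ty [Base ( [Ty [Base ( [Ty [Base a]] )] → [Ty [Base str]]] )] → [Ty [Base a]]]

6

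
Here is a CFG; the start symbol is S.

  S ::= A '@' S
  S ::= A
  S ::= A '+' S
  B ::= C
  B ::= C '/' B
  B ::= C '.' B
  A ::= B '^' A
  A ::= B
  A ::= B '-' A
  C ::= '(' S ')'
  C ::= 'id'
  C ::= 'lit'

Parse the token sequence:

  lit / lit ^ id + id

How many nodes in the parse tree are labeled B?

4

[S [A [B [C lit] / [B [C lit]]] ^ [A [B [C id]]]] + [S [A [B [C id]]]]]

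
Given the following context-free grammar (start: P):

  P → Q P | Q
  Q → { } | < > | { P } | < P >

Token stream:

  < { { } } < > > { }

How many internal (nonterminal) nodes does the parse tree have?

[P [Q < [P [Q { [P [Q { }]] }] [P [Q < >]]] >] [P [Q { }]]]

10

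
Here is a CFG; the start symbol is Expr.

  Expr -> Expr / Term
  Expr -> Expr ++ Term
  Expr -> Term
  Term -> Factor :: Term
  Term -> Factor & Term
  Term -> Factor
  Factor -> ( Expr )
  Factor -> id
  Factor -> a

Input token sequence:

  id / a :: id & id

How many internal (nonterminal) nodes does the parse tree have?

[Expr [Expr [Term [Factor id]]] / [Term [Factor a] :: [Term [Factor id] & [Term [Factor id]]]]]

10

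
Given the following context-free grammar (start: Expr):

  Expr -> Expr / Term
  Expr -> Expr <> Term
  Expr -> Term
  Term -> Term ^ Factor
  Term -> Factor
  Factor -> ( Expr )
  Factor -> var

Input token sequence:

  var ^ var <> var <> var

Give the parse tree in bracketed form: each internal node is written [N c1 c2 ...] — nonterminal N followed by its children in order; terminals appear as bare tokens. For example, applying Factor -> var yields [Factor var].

Expr
Expr <> Term
Expr <> Term <> Term
Term <> Term <> Term
Term ^ Factor <> Term <> Term
Factor ^ Factor <> Term <> Term
var ^ Factor <> Term <> Term
var ^ var <> Term <> Term
var ^ var <> Factor <> Term
var ^ var <> var <> Term
var ^ var <> var <> Factor
var ^ var <> var <> var

[Expr [Expr [Expr [Term [Term [Factor var]] ^ [Factor var]]] <> [Term [Factor var]]] <> [Term [Factor var]]]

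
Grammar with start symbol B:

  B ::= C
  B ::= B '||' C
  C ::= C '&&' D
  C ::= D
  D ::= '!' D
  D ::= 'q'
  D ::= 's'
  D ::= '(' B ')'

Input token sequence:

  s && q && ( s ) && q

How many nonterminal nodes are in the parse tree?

12

[B [C [C [C [C [D s]] && [D q]] && [D ( [B [C [D s]]] )]] && [D q]]]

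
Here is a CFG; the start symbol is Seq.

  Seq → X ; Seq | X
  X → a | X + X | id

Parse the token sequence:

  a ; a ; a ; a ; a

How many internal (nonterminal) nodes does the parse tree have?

[Seq [X a] ; [Seq [X a] ; [Seq [X a] ; [Seq [X a] ; [Seq [X a]]]]]]

10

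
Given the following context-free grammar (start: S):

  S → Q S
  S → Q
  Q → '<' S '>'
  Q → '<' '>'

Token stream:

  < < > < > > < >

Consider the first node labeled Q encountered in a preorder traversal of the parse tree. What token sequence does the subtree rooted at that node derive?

< < > < > >

[S [Q < [S [Q < >] [S [Q < >]]] >] [S [Q < >]]]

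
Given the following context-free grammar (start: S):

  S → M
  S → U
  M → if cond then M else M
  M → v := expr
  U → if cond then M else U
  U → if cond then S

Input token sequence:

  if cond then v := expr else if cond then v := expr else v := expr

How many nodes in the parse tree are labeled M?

5

[S [M if cond then [M v := expr] else [M if cond then [M v := expr] else [M v := expr]]]]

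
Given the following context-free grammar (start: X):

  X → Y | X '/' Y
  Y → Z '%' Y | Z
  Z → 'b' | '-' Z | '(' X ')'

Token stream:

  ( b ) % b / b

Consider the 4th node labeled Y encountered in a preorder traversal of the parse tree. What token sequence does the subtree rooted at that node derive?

b

[X [X [Y [Z ( [X [Y [Z b]]] )] % [Y [Z b]]]] / [Y [Z b]]]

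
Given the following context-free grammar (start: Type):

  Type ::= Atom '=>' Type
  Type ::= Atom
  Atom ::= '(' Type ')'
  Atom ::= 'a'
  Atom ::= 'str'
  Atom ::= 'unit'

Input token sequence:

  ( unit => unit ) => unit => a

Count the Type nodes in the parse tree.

5

[Type [Atom ( [Type [Atom unit] => [Type [Atom unit]]] )] => [Type [Atom unit] => [Type [Atom a]]]]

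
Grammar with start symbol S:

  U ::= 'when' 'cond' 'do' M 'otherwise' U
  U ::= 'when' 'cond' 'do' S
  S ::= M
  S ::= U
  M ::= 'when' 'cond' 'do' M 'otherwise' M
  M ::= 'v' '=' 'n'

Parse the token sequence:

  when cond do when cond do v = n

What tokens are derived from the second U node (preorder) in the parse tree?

when cond do v = n

[S [U when cond do [S [U when cond do [S [M v = n]]]]]]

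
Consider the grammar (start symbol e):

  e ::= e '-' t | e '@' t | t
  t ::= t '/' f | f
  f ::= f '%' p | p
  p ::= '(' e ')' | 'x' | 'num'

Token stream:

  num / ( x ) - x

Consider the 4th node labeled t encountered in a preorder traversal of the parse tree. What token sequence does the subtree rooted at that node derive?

x

[e [e [t [t [f [p num]]] / [f [p ( [e [t [f [p x]]]] )]]]] - [t [f [p x]]]]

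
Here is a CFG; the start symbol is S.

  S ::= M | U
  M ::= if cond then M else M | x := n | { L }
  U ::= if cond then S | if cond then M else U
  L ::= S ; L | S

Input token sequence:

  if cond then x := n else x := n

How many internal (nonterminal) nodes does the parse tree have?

4

[S [M if cond then [M x := n] else [M x := n]]]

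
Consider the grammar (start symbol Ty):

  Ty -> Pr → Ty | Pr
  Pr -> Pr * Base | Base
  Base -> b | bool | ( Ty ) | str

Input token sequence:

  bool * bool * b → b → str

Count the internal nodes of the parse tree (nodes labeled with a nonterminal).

13

[Ty [Pr [Pr [Pr [Base bool]] * [Base bool]] * [Base b]] → [Ty [Pr [Base b]] → [Ty [Pr [Base str]]]]]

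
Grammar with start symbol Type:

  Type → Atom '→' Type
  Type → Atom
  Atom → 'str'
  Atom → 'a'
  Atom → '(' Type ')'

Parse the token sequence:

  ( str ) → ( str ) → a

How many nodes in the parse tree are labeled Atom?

[Type [Atom ( [Type [Atom str]] )] → [Type [Atom ( [Type [Atom str]] )] → [Type [Atom a]]]]

5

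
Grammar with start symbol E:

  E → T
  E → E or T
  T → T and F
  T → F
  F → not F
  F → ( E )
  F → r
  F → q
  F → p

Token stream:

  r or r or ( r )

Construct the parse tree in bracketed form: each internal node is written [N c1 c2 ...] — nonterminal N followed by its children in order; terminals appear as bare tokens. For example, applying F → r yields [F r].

[E [E [E [T [F r]]] or [T [F r]]] or [T [F ( [E [T [F r]]] )]]]

E
E or T
E or T or T
T or T or T
F or T or T
r or T or T
r or F or T
r or r or T
r or r or F
r or r or ( E )
r or r or ( T )
r or r or ( F )
r or r or ( r )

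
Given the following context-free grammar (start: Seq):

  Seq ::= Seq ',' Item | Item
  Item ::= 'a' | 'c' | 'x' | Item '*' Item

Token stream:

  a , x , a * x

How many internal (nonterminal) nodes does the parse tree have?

[Seq [Seq [Seq [Item a]] , [Item x]] , [Item [Item a] * [Item x]]]

8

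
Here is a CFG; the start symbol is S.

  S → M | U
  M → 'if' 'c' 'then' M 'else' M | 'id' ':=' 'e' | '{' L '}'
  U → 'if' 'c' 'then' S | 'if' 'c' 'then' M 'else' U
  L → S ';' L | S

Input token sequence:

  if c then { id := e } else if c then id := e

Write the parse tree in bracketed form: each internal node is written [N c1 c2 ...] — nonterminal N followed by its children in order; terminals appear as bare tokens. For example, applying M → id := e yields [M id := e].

[S [U if c then [M { [L [S [M id := e]]] }] else [U if c then [S [M id := e]]]]]

S
U
if c then M else U
if c then { L } else U
if c then { S } else U
if c then { M } else U
if c then { id := e } else U
if c then { id := e } else if c then S
if c then { id := e } else if c then M
if c then { id := e } else if c then id := e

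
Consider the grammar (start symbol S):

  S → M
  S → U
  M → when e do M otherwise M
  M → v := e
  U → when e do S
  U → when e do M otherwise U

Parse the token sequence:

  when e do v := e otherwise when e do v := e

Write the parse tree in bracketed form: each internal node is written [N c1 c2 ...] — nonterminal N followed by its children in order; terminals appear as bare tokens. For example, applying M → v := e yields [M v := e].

S
U
when e do M otherwise U
when e do v := e otherwise U
when e do v := e otherwise when e do S
when e do v := e otherwise when e do M
when e do v := e otherwise when e do v := e

[S [U when e do [M v := e] otherwise [U when e do [S [M v := e]]]]]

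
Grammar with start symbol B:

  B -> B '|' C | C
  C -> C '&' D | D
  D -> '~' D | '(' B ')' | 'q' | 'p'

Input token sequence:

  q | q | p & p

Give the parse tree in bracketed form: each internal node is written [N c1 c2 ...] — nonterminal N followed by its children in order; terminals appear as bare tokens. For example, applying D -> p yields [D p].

B
B | C
B | C | C
C | C | C
D | C | C
q | C | C
q | D | C
q | q | C
q | q | C & D
q | q | D & D
q | q | p & D
q | q | p & p

[B [B [B [C [D q]]] | [C [D q]]] | [C [C [D p]] & [D p]]]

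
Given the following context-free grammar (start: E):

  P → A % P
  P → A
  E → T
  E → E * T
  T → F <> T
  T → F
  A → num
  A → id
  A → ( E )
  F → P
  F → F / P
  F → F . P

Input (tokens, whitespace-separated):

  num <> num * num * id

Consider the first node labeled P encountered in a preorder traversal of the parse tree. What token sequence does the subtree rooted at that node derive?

num

[E [E [E [T [F [P [A num]]] <> [T [F [P [A num]]]]]] * [T [F [P [A num]]]]] * [T [F [P [A id]]]]]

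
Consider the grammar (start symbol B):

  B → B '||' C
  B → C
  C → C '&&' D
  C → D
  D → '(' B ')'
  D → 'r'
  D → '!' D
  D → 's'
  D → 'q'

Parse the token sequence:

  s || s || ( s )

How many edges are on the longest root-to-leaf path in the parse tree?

[B [B [B [C [D s]]] || [C [D s]]] || [C [D ( [B [C [D s]]] )]]]

6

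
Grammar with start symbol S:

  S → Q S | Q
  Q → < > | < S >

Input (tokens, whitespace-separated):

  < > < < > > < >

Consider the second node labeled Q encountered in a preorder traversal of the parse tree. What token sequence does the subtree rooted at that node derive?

[S [Q < >] [S [Q < [S [Q < >]] >] [S [Q < >]]]]

< < > >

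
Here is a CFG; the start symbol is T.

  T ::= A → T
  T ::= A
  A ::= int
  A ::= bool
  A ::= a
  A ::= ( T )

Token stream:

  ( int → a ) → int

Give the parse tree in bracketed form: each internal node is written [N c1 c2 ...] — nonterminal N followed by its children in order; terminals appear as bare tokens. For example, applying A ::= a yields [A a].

T
A → T
( T ) → T
( A → T ) → T
( int → T ) → T
( int → A ) → T
( int → a ) → T
( int → a ) → A
( int → a ) → int

[T [A ( [T [A int] → [T [A a]]] )] → [T [A int]]]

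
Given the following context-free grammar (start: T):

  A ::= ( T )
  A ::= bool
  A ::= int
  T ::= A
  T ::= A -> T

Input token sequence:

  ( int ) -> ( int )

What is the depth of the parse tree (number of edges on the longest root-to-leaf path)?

[T [A ( [T [A int]] )] -> [T [A ( [T [A int]] )]]]

5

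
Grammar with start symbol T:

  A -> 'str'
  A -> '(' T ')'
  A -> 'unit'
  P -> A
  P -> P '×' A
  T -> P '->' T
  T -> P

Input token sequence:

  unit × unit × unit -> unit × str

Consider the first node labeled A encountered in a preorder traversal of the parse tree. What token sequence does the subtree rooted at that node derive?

[T [P [P [P [A unit]] × [A unit]] × [A unit]] -> [T [P [P [A unit]] × [A str]]]]

unit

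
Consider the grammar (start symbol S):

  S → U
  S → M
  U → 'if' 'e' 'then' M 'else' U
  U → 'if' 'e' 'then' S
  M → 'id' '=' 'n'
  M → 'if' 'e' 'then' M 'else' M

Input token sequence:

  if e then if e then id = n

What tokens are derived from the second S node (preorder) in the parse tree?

if e then id = n

[S [U if e then [S [U if e then [S [M id = n]]]]]]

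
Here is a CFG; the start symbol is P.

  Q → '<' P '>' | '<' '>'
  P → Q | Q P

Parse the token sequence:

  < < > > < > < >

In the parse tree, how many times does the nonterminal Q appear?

[P [Q < [P [Q < >]] >] [P [Q < >] [P [Q < >]]]]

4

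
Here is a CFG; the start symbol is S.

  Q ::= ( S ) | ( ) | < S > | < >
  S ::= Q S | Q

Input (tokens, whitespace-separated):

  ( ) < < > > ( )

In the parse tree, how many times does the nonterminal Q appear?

4

[S [Q ( )] [S [Q < [S [Q < >]] >] [S [Q ( )]]]]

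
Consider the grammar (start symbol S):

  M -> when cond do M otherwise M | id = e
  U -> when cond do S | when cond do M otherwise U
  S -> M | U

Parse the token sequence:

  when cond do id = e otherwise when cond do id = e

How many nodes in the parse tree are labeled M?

[S [U when cond do [M id = e] otherwise [U when cond do [S [M id = e]]]]]

2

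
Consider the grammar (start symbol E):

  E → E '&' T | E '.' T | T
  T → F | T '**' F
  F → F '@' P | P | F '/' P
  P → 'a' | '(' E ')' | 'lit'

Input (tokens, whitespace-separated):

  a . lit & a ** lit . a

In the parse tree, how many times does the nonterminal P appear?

5

[E [E [E [E [T [F [P a]]]] . [T [F [P lit]]]] & [T [T [F [P a]]] ** [F [P lit]]]] . [T [F [P a]]]]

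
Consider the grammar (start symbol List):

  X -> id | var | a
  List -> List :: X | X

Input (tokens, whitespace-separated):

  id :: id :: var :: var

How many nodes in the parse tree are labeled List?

[List [List [List [List [X id]] :: [X id]] :: [X var]] :: [X var]]

4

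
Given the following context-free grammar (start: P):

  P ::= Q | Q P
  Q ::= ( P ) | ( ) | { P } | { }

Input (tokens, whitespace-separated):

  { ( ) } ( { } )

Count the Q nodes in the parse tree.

4

[P [Q { [P [Q ( )]] }] [P [Q ( [P [Q { }]] )]]]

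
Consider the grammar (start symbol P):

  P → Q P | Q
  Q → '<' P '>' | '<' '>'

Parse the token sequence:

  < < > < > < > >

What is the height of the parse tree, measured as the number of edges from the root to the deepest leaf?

6

[P [Q < [P [Q < >] [P [Q < >] [P [Q < >]]]] >]]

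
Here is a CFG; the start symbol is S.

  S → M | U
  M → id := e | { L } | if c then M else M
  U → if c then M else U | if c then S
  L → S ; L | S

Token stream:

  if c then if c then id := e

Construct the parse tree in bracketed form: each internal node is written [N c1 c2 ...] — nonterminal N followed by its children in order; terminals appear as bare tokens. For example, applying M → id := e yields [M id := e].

S
U
if c then S
if c then U
if c then if c then S
if c then if c then M
if c then if c then id := e

[S [U if c then [S [U if c then [S [M id := e]]]]]]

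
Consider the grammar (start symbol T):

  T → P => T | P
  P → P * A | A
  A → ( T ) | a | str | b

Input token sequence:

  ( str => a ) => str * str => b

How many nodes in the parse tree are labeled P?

[T [P [A ( [T [P [A str]] => [T [P [A a]]]] )]] => [T [P [P [A str]] * [A str]] => [T [P [A b]]]]]

6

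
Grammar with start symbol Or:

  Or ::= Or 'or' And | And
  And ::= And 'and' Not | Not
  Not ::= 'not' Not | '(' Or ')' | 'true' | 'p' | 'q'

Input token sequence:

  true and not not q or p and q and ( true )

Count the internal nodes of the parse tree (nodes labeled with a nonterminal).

[Or [Or [And [And [Not true]] and [Not not [Not not [Not q]]]]] or [And [And [And [Not p]] and [Not q]] and [Not ( [Or [And [Not true]]] )]]]

17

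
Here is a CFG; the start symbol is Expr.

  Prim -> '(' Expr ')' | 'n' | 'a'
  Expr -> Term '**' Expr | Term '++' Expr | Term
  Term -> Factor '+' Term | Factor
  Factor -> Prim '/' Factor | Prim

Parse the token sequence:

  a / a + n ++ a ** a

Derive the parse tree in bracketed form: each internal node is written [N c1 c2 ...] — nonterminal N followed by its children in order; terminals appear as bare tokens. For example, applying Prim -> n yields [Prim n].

Expr
Term ++ Expr
Factor + Term ++ Expr
Prim / Factor + Term ++ Expr
a / Factor + Term ++ Expr
a / Prim + Term ++ Expr
a / a + Term ++ Expr
a / a + Factor ++ Expr
a / a + Prim ++ Expr
a / a + n ++ Expr
a / a + n ++ Term ** Expr
a / a + n ++ Factor ** Expr
a / a + n ++ Prim ** Expr
a / a + n ++ a ** Expr
a / a + n ++ a ** Term
a / a + n ++ a ** Factor
a / a + n ++ a ** Prim
a / a + n ++ a ** a

[Expr [Term [Factor [Prim a] / [Factor [Prim a]]] + [Term [Factor [Prim n]]]] ++ [Expr [Term [Factor [Prim a]]] ** [Expr [Term [Factor [Prim a]]]]]]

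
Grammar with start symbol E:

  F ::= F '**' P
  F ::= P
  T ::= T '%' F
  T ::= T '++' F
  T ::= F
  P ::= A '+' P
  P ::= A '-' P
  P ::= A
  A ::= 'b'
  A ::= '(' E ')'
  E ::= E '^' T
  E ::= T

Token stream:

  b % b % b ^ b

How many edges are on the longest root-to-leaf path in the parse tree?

[E [E [T [T [T [F [P [A b]]]] % [F [P [A b]]]] % [F [P [A b]]]]] ^ [T [F [P [A b]]]]]

8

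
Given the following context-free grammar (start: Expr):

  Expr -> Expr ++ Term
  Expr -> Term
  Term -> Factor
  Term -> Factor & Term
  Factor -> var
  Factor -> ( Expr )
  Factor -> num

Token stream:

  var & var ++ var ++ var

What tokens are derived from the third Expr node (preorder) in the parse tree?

var & var

[Expr [Expr [Expr [Term [Factor var] & [Term [Factor var]]]] ++ [Term [Factor var]]] ++ [Term [Factor var]]]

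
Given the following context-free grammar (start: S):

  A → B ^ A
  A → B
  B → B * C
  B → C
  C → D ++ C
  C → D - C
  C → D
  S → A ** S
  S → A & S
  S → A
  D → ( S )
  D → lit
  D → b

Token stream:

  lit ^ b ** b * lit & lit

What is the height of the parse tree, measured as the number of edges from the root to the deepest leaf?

7

[S [A [B [C [D lit]]] ^ [A [B [C [D b]]]]] ** [S [A [B [B [C [D b]]] * [C [D lit]]]] & [S [A [B [C [D lit]]]]]]]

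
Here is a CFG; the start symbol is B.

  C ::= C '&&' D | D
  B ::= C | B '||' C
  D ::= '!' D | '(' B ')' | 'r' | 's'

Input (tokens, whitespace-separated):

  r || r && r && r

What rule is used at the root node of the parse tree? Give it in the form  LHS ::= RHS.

B ::= B '||' C

[B [B [C [D r]]] || [C [C [C [D r]] && [D r]] && [D r]]]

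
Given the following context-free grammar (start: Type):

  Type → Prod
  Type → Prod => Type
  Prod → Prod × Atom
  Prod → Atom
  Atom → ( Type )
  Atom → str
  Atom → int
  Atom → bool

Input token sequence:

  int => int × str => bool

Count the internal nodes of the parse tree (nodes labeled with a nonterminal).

11

[Type [Prod [Atom int]] => [Type [Prod [Prod [Atom int]] × [Atom str]] => [Type [Prod [Atom bool]]]]]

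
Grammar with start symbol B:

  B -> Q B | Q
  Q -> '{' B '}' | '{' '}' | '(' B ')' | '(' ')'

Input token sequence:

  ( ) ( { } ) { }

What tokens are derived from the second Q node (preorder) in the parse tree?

( { } )

[B [Q ( )] [B [Q ( [B [Q { }]] )] [B [Q { }]]]]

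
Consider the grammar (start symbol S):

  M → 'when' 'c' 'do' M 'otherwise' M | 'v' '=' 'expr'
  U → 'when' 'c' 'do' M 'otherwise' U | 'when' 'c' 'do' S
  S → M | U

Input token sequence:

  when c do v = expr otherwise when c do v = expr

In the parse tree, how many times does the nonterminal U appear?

2

[S [U when c do [M v = expr] otherwise [U when c do [S [M v = expr]]]]]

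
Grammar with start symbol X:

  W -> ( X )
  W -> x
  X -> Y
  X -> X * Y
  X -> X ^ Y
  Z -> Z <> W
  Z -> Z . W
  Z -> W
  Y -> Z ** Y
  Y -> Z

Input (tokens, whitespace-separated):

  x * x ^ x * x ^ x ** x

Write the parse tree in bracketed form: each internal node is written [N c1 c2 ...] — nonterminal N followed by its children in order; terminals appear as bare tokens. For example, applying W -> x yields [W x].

[X [X [X [X [X [Y [Z [W x]]]] * [Y [Z [W x]]]] ^ [Y [Z [W x]]]] * [Y [Z [W x]]]] ^ [Y [Z [W x]] ** [Y [Z [W x]]]]]

X
X ^ Y
X * Y ^ Y
X ^ Y * Y ^ Y
X * Y ^ Y * Y ^ Y
Y * Y ^ Y * Y ^ Y
Z * Y ^ Y * Y ^ Y
W * Y ^ Y * Y ^ Y
x * Y ^ Y * Y ^ Y
x * Z ^ Y * Y ^ Y
x * W ^ Y * Y ^ Y
x * x ^ Y * Y ^ Y
x * x ^ Z * Y ^ Y
x * x ^ W * Y ^ Y
x * x ^ x * Y ^ Y
x * x ^ x * Z ^ Y
x * x ^ x * W ^ Y
x * x ^ x * x ^ Y
x * x ^ x * x ^ Z ** Y
x * x ^ x * x ^ W ** Y
x * x ^ x * x ^ x ** Y
x * x ^ x * x ^ x ** Z
x * x ^ x * x ^ x ** W
x * x ^ x * x ^ x ** x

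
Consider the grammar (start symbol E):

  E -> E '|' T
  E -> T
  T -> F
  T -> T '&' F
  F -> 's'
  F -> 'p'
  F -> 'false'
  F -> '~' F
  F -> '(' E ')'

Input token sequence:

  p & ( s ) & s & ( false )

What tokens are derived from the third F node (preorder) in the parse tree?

s

[E [T [T [T [T [F p]] & [F ( [E [T [F s]]] )]] & [F s]] & [F ( [E [T [F false]]] )]]]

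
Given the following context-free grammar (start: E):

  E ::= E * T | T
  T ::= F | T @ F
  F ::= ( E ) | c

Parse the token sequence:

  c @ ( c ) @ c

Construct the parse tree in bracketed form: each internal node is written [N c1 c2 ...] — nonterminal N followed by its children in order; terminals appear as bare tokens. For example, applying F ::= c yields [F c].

[E [T [T [T [F c]] @ [F ( [E [T [F c]]] )]] @ [F c]]]

E
T
T @ F
T @ F @ F
F @ F @ F
c @ F @ F
c @ ( E ) @ F
c @ ( T ) @ F
c @ ( F ) @ F
c @ ( c ) @ F
c @ ( c ) @ c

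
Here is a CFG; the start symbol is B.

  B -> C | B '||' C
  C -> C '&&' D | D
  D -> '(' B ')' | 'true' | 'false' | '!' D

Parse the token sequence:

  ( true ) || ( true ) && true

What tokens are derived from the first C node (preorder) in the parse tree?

[B [B [C [D ( [B [C [D true]]] )]]] || [C [C [D ( [B [C [D true]]] )]] && [D true]]]

( true )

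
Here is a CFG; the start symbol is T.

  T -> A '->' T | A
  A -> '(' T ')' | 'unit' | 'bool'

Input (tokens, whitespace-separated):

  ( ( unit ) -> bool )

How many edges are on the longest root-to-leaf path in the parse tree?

6

[T [A ( [T [A ( [T [A unit]] )] -> [T [A bool]]] )]]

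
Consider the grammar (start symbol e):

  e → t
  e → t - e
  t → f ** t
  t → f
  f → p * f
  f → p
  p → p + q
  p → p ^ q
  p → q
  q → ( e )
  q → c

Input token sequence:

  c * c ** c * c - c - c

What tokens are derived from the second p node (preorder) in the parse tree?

c

[e [t [f [p [q c]] * [f [p [q c]]]] ** [t [f [p [q c]] * [f [p [q c]]]]]] - [e [t [f [p [q c]]]] - [e [t [f [p [q c]]]]]]]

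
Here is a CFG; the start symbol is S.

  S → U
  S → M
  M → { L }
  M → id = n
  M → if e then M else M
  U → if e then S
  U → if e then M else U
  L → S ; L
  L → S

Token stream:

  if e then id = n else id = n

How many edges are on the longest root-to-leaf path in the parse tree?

3

[S [M if e then [M id = n] else [M id = n]]]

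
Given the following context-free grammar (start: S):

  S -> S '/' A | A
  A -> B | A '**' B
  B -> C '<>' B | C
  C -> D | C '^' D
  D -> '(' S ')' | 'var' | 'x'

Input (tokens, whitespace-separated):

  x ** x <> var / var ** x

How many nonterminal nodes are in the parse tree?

21

[S [S [A [A [B [C [D x]]]] ** [B [C [D x]] <> [B [C [D var]]]]]] / [A [A [B [C [D var]]]] ** [B [C [D x]]]]]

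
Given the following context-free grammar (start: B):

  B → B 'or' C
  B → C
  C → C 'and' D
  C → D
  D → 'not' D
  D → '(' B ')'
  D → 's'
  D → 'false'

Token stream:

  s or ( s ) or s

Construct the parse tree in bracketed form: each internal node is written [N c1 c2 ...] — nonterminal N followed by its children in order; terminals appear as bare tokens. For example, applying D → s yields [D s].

B
B or C
B or C or C
C or C or C
D or C or C
s or C or C
s or D or C
s or ( B ) or C
s or ( C ) or C
s or ( D ) or C
s or ( s ) or C
s or ( s ) or D
s or ( s ) or s

[B [B [B [C [D s]]] or [C [D ( [B [C [D s]]] )]]] or [C [D s]]]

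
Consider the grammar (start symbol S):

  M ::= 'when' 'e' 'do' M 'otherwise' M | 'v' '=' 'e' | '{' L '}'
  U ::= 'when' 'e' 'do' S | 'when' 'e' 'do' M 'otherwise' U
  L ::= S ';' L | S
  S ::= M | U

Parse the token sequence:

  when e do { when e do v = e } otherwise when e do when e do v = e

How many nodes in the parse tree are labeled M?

[S [U when e do [M { [L [S [U when e do [S [M v = e]]]]] }] otherwise [U when e do [S [U when e do [S [M v = e]]]]]]]

3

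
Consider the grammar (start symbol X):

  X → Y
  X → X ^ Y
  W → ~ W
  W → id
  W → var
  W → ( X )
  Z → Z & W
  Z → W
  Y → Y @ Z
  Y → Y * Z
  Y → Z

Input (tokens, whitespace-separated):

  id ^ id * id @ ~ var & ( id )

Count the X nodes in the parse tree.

[X [X [Y [Z [W id]]]] ^ [Y [Y [Y [Z [W id]]] * [Z [W id]]] @ [Z [Z [W ~ [W var]]] & [W ( [X [Y [Z [W id]]]] )]]]]

3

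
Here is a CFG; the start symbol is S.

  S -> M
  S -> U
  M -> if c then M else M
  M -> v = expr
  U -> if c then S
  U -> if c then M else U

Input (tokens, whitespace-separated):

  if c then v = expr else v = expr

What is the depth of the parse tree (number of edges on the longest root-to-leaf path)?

3

[S [M if c then [M v = expr] else [M v = expr]]]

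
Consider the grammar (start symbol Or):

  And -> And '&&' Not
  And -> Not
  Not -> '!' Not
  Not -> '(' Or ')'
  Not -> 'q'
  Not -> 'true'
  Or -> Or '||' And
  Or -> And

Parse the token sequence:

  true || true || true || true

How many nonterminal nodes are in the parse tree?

12

[Or [Or [Or [Or [And [Not true]]] || [And [Not true]]] || [And [Not true]]] || [And [Not true]]]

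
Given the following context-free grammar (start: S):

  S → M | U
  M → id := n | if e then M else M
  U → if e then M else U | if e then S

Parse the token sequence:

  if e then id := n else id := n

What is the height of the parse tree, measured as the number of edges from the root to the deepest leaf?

3

[S [M if e then [M id := n] else [M id := n]]]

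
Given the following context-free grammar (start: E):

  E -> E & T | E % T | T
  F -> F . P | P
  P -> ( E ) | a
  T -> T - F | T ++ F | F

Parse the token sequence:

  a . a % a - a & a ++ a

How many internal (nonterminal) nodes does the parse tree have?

[E [E [E [T [F [F [P a]] . [P a]]]] % [T [T [F [P a]]] - [F [P a]]]] & [T [T [F [P a]]] ++ [F [P a]]]]

20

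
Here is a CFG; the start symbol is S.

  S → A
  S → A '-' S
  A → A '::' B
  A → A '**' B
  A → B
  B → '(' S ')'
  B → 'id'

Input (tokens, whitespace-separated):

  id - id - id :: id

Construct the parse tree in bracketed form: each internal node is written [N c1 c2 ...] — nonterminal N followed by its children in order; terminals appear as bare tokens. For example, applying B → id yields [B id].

[S [A [B id]] - [S [A [B id]] - [S [A [A [B id]] :: [B id]]]]]

S
A - S
B - S
id - S
id - A - S
id - B - S
id - id - S
id - id - A
id - id - A :: B
id - id - B :: B
id - id - id :: B
id - id - id :: id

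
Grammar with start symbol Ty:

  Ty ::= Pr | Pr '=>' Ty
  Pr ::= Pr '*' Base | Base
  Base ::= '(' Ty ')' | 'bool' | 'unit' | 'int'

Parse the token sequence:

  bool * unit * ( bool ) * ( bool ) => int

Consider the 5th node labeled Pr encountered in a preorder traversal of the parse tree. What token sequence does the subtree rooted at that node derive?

[Ty [Pr [Pr [Pr [Pr [Base bool]] * [Base unit]] * [Base ( [Ty [Pr [Base bool]]] )]] * [Base ( [Ty [Pr [Base bool]]] )]] => [Ty [Pr [Base int]]]]

bool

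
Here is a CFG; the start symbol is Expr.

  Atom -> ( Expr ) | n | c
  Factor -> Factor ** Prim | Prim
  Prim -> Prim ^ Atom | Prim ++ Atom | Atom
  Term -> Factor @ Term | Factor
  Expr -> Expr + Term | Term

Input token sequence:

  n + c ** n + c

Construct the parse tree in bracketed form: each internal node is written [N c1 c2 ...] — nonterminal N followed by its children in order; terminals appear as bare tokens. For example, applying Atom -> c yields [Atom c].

[Expr [Expr [Expr [Term [Factor [Prim [Atom n]]]]] + [Term [Factor [Factor [Prim [Atom c]]] ** [Prim [Atom n]]]]] + [Term [Factor [Prim [Atom c]]]]]

Expr
Expr + Term
Expr + Term + Term
Term + Term + Term
Factor + Term + Term
Prim + Term + Term
Atom + Term + Term
n + Term + Term
n + Factor + Term
n + Factor ** Prim + Term
n + Prim ** Prim + Term
n + Atom ** Prim + Term
n + c ** Prim + Term
n + c ** Atom + Term
n + c ** n + Term
n + c ** n + Factor
n + c ** n + Prim
n + c ** n + Atom
n + c ** n + c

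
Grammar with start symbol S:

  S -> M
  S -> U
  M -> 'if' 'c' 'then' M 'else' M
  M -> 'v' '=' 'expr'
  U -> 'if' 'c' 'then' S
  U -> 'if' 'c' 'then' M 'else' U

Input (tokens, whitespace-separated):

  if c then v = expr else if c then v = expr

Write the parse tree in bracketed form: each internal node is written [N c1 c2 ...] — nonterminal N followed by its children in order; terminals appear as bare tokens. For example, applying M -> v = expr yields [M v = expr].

[S [U if c then [M v = expr] else [U if c then [S [M v = expr]]]]]

S
U
if c then M else U
if c then v = expr else U
if c then v = expr else if c then S
if c then v = expr else if c then M
if c then v = expr else if c then v = expr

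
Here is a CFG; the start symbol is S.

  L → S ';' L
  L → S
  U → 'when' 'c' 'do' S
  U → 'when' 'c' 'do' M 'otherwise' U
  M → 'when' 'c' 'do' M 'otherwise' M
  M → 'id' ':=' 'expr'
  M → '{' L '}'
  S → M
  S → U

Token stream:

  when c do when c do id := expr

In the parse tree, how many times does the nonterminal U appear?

[S [U when c do [S [U when c do [S [M id := expr]]]]]]

2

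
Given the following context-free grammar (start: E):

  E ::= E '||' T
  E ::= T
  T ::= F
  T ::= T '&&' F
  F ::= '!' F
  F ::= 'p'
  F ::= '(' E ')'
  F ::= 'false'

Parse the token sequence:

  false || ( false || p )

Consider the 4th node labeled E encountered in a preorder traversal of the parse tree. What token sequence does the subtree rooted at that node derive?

false

[E [E [T [F false]]] || [T [F ( [E [E [T [F false]]] || [T [F p]]] )]]]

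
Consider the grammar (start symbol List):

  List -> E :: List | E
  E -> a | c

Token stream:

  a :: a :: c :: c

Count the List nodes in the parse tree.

4

[List [E a] :: [List [E a] :: [List [E c] :: [List [E c]]]]]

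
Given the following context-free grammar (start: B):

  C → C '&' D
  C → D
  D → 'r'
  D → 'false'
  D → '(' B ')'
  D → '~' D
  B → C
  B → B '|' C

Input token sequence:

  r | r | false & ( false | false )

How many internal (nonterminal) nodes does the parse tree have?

17

[B [B [B [C [D r]]] | [C [D r]]] | [C [C [D false]] & [D ( [B [B [C [D false]]] | [C [D false]]] )]]]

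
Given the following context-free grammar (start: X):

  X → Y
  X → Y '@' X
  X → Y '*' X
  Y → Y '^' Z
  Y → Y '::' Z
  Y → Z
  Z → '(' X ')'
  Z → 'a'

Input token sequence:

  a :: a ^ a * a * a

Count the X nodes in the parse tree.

[X [Y [Y [Y [Z a]] :: [Z a]] ^ [Z a]] * [X [Y [Z a]] * [X [Y [Z a]]]]]

3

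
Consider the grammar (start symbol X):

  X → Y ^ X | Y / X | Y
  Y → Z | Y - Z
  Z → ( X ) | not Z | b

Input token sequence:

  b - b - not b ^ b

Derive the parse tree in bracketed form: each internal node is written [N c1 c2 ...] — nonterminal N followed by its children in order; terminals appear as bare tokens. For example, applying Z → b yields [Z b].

X
Y ^ X
Y - Z ^ X
Y - Z - Z ^ X
Z - Z - Z ^ X
b - Z - Z ^ X
b - b - Z ^ X
b - b - not Z ^ X
b - b - not b ^ X
b - b - not b ^ Y
b - b - not b ^ Z
b - b - not b ^ b

[X [Y [Y [Y [Z b]] - [Z b]] - [Z not [Z b]]] ^ [X [Y [Z b]]]]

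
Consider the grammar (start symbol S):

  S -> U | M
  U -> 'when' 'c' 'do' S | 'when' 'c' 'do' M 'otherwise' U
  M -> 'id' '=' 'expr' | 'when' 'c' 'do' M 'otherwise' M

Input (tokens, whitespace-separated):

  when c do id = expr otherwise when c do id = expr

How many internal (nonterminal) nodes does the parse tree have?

[S [U when c do [M id = expr] otherwise [U when c do [S [M id = expr]]]]]

6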